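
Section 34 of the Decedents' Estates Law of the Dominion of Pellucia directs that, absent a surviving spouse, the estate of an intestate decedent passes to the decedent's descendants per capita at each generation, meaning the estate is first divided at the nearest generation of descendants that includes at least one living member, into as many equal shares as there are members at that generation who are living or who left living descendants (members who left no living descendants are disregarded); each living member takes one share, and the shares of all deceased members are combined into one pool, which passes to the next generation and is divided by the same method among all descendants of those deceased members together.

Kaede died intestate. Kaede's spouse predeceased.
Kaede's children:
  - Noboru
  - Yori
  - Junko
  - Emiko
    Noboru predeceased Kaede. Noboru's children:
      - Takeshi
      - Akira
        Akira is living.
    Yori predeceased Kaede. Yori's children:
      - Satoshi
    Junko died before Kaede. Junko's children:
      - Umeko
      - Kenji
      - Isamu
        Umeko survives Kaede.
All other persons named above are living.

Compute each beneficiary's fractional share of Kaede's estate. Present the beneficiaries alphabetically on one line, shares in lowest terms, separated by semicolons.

Akira 1/8; Emiko 1/4; Isamu 1/8; Kenji 1/8; Satoshi 1/8; Takeshi 1/8; Umeko 1/8

There is no surviving spouse, so the entire estate passes to Kaede's descendants per capita at each generation.
At generation 1 (Noboru, Yori, Junko, Emiko) there are 4 shares of (1)/4 = 1/4 each.
Living: Emiko — each takes 1/4.
Deceased: Noboru, Yori, and Junko. Their combined 3/4 is pooled and carried to generation 2.
At generation 2 (Takeshi, Akira, Satoshi, Umeko, Kenji, Isamu) there are 6 shares of (3/4)/6 = 1/8 each.
Living: Takeshi, Akira, Satoshi, Umeko, Kenji, and Isamu — each takes 1/8.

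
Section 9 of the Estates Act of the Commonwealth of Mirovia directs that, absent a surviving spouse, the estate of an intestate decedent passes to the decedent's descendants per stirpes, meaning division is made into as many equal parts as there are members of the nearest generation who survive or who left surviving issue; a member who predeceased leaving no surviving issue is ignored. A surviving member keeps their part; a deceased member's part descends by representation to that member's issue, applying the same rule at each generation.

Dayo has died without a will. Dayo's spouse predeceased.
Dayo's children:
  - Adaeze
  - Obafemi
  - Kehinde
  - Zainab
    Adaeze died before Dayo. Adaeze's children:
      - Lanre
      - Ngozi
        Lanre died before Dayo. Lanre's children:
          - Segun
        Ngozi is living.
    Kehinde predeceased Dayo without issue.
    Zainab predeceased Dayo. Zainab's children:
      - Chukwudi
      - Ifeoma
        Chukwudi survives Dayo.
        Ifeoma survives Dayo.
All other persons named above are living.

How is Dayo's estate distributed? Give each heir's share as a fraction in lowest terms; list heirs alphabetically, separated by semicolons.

There is no surviving spouse, so the entire estate passes to Dayo's descendants per stirpes.
Kehinde left no surviving issue, so that branch lapses and is disregarded.
The estate is divided into 3 equal shares of 1/3 among Adaeze, Obafemi, Zainab.
Adaeze predeceased; the 1/3 allotted to Adaeze's branch passes to Adaeze's issue by representation.
The 1/3 is divided into 2 equal shares of 1/6 among Lanre, Ngozi.
Lanre predeceased; the 1/6 allotted to Lanre's branch passes to Lanre's issue by representation.
Segun is the sole taker at this level and receives the full 1/6.
Ngozi is living and takes 1/6.
Obafemi is living and takes 1/3.
Zainab predeceased; the 1/3 allotted to Zainab's branch passes to Zainab's issue by representation.
The 1/3 is divided into 2 equal shares of 1/6 among Chukwudi, Ifeoma.
Chukwudi is living and takes 1/6.
Ifeoma is living and takes 1/6.

Chukwudi 1/6; Ifeoma 1/6; Ngozi 1/6; Obafemi 1/3; Segun 1/6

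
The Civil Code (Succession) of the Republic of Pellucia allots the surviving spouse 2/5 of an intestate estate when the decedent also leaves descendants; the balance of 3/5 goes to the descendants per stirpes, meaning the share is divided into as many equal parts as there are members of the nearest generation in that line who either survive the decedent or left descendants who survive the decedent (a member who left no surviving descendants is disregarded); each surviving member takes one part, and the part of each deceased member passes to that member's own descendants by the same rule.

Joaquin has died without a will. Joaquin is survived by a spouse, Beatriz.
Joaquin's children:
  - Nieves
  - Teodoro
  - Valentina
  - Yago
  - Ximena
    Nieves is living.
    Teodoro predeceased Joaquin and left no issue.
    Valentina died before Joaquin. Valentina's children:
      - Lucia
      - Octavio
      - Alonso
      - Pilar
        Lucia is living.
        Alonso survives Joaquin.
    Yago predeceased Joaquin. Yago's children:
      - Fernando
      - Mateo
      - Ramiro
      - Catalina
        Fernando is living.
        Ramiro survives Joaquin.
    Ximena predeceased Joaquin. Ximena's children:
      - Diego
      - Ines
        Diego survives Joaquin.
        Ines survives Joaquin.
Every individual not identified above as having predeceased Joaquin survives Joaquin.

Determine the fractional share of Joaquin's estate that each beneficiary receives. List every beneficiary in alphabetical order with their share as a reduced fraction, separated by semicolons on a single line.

Beatriz, as surviving spouse, takes 2/5.
The remaining 3/5 passes to Joaquin's descendants per stirpes.
Teodoro left no surviving issue, so that branch lapses and is disregarded.
The 3/5 is divided into 4 equal shares of 3/20 among Nieves, Valentina, Yago, Ximena.
Nieves is living and takes 3/20.
Valentina predeceased; the 3/20 allotted to Valentina's branch passes to Valentina's issue by representation.
The 3/20 is divided into 4 equal shares of 3/80 among Lucia, Octavio, Alonso, Pilar.
Lucia is living and takes 3/80.
Octavio is living and takes 3/80.
Alonso is living and takes 3/80.
Pilar is living and takes 3/80.
Yago predeceased; the 3/20 allotted to Yago's branch passes to Yago's issue by representation.
The 3/20 is divided into 4 equal shares of 3/80 among Fernando, Mateo, Ramiro, Catalina.
Fernando is living and takes 3/80.
Mateo is living and takes 3/80.
Ramiro is living and takes 3/80.
Catalina is living and takes 3/80.
Ximena predeceased; the 3/20 allotted to Ximena's branch passes to Ximena's issue by representation.
The 3/20 is divided into 2 equal shares of 3/40 among Diego, Ines.
Diego is living and takes 3/40.
Ines is living and takes 3/40.

Alonso 3/80; Beatriz 2/5; Catalina 3/80; Diego 3/40; Fernando 3/80; Ines 3/40; Lucia 3/80; Mateo 3/80; Nieves 3/20; Octavio 3/80; Pilar 3/80; Ramiro 3/80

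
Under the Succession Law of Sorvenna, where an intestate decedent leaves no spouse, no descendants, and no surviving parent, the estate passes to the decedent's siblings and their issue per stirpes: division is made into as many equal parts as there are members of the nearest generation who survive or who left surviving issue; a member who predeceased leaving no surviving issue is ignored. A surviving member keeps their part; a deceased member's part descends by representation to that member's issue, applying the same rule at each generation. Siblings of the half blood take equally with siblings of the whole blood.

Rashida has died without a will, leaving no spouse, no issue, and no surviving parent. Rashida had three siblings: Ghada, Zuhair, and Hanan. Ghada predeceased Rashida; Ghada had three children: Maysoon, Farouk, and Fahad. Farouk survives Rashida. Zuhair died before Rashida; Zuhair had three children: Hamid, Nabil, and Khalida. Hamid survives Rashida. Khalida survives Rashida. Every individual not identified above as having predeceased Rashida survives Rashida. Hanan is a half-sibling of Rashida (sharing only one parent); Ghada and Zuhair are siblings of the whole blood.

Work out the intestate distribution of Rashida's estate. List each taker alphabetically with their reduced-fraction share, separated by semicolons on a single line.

No spouse, descendants, or parent survives, so the estate passes to Rashida's siblings per stirpes.
Half-blood and whole-blood siblings take equally under the stated rule.
The estate is divided into 3 equal shares of 1/3 among Ghada, Zuhair, Hanan.
Ghada predeceased; the 1/3 allotted to Ghada's branch passes to Ghada's issue by representation.
The 1/3 is divided into 3 equal shares of 1/9 among Maysoon, Farouk, Fahad.
Maysoon is living and takes 1/9.
Farouk is living and takes 1/9.
Fahad is living and takes 1/9.
Zuhair predeceased; the 1/3 allotted to Zuhair's branch passes to Zuhair's issue by representation.
The 1/3 is divided into 3 equal shares of 1/9 among Hamid, Nabil, Khalida.
Hamid is living and takes 1/9.
Nabil is living and takes 1/9.
Khalida is living and takes 1/9.
Hanan is living and takes 1/3.

Fahad 1/9; Farouk 1/9; Hamid 1/9; Hanan 1/3; Khalida 1/9; Maysoon 1/9; Nabil 1/9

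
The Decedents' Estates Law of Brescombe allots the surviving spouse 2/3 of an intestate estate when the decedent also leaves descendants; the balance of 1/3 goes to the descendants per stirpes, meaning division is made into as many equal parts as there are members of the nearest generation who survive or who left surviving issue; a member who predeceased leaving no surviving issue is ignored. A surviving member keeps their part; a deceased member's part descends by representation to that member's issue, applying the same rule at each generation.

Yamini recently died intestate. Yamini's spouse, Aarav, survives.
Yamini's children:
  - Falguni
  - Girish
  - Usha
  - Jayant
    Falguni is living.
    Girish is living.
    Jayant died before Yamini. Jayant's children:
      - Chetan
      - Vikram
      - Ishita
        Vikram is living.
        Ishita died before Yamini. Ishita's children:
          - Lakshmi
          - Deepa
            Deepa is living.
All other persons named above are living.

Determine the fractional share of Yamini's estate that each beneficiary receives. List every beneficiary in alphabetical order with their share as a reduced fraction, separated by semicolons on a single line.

Aarav, as surviving spouse, takes 2/3.
The remaining 1/3 passes to Yamini's descendants per stirpes.
The 1/3 is divided into 4 equal shares of 1/12 among Falguni, Girish, Usha, Jayant.
Falguni is living and takes 1/12.
Girish is living and takes 1/12.
Usha is living and takes 1/12.
Jayant predeceased; the 1/12 allotted to Jayant's branch passes to Jayant's issue by representation.
The 1/12 is divided into 3 equal shares of 1/36 among Chetan, Vikram, Ishita.
Chetan is living and takes 1/36.
Vikram is living and takes 1/36.
Ishita predeceased; the 1/36 allotted to Ishita's branch passes to Ishita's issue by representation.
The 1/36 is divided into 2 equal shares of 1/72 among Lakshmi, Deepa.
Lakshmi is living and takes 1/72.
Deepa is living and takes 1/72.

Aarav 2/3; Chetan 1/36; Deepa 1/72; Falguni 1/12; Girish 1/12; Lakshmi 1/72; Usha 1/12; Vikram 1/36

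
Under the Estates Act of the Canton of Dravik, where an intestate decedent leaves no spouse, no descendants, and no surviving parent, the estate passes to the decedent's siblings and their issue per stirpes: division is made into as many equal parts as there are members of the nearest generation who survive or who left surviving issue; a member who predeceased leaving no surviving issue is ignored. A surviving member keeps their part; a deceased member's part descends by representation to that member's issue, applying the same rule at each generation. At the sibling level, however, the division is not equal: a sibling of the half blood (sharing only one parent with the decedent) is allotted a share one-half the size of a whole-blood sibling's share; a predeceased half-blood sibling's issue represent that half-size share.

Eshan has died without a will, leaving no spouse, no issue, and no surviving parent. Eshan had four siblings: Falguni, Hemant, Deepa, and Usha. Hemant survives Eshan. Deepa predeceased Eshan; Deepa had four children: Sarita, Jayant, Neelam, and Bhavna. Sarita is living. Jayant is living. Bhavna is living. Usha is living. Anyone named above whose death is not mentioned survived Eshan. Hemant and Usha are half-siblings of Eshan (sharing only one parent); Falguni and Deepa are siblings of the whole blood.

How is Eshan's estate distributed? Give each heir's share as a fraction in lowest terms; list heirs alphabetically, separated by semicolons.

Bhavna 1/12; Falguni 1/3; Hemant 1/6; Jayant 1/12; Neelam 1/12; Sarita 1/12; Usha 1/6

No spouse, descendants, or parent survives, so the estate passes to Eshan's siblings per stirpes.
Half-blood siblings count for one-half the weight of whole-blood siblings at the initial division.
Dividing 1 in proportion to weights (total weight 3): Falguni (weight 1) → 1/3; Hemant (weight 1/2) → 1/6; Deepa (weight 1) → 1/3; Usha (weight 1/2) → 1/6.
Falguni is living and takes 1/3.
Hemant is living and takes 1/6.
Deepa predeceased; the 1/3 allotted to Deepa's branch passes to Deepa's issue by representation.
The 1/3 is divided into 4 equal shares of 1/12 among Sarita, Jayant, Neelam, Bhavna.
Sarita is living and takes 1/12.
Jayant is living and takes 1/12.
Neelam is living and takes 1/12.
Bhavna is living and takes 1/12.
Usha is living and takes 1/6.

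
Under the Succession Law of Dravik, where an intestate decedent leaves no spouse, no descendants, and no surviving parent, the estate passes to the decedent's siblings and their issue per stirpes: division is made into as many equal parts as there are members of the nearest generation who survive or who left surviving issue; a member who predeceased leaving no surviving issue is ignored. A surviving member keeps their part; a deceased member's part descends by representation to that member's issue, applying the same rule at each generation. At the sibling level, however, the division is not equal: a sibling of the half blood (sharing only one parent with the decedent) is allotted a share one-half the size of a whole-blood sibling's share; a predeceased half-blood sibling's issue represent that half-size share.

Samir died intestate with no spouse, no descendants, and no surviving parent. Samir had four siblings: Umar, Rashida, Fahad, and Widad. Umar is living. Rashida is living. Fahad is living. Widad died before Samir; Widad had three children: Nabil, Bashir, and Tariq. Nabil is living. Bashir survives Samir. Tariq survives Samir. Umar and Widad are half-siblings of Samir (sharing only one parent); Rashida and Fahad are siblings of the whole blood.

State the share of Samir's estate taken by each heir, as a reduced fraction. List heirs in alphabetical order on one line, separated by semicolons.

Bashir 1/18; Fahad 1/3; Nabil 1/18; Rashida 1/3; Tariq 1/18; Umar 1/6

No spouse, descendants, or parent survives, so the estate passes to Samir's siblings per stirpes.
Half-blood siblings count for one-half the weight of whole-blood siblings at the initial division.
Dividing 1 in proportion to weights (total weight 3): Umar (weight 1/2) → 1/6; Rashida (weight 1) → 1/3; Fahad (weight 1) → 1/3; Widad (weight 1/2) → 1/6.
Umar is living and takes 1/6.
Rashida is living and takes 1/3.
Fahad is living and takes 1/3.
Widad predeceased; the 1/6 allotted to Widad's branch passes to Widad's issue by representation.
The 1/6 is divided into 3 equal shares of 1/18 among Nabil, Bashir, Tariq.
Nabil is living and takes 1/18.
Bashir is living and takes 1/18.
Tariq is living and takes 1/18.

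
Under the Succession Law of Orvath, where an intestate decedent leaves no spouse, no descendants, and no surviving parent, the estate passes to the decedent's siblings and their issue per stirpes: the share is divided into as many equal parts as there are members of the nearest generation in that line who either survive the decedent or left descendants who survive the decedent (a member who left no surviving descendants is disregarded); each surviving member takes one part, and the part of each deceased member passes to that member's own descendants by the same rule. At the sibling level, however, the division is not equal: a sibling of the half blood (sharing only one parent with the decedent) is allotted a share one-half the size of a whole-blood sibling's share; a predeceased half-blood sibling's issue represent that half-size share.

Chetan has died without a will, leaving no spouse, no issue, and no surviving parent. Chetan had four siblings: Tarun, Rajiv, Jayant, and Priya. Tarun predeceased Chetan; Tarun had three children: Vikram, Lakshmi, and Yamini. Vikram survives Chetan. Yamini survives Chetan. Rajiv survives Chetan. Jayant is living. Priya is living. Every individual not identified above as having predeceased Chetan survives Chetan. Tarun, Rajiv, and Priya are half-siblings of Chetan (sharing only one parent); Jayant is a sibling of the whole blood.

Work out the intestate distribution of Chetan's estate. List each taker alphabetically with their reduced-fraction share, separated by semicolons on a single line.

Jayant 2/5; Lakshmi 1/15; Priya 1/5; Rajiv 1/5; Vikram 1/15; Yamini 1/15

No spouse, descendants, or parent survives, so the estate passes to Chetan's siblings per stirpes.
Half-blood siblings count for one-half the weight of whole-blood siblings at the initial division.
Dividing 1 in proportion to weights (total weight 5/2): Tarun (weight 1/2) → 1/5; Rajiv (weight 1/2) → 1/5; Jayant (weight 1) → 2/5; Priya (weight 1/2) → 1/5.
Tarun predeceased; the 1/5 allotted to Tarun's branch passes to Tarun's issue by representation.
The 1/5 is divided into 3 equal shares of 1/15 among Vikram, Lakshmi, Yamini.
Vikram is living and takes 1/15.
Lakshmi is living and takes 1/15.
Yamini is living and takes 1/15.
Rajiv is living and takes 1/5.
Jayant is living and takes 2/5.
Priya is living and takes 1/5.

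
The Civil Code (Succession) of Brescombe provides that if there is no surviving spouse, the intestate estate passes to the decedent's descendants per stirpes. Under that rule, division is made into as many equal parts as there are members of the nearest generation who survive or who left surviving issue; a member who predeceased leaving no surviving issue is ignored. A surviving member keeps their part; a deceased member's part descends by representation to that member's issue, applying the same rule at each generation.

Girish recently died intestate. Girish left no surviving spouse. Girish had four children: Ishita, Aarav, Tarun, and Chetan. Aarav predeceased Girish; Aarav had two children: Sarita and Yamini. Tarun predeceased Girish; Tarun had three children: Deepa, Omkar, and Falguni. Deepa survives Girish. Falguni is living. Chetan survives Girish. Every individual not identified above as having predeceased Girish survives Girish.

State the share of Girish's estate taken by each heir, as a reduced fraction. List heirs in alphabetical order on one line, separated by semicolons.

There is no surviving spouse, so the entire estate passes to Girish's descendants per stirpes.
The estate is divided into 4 equal shares of 1/4 among Ishita, Aarav, Tarun, Chetan.
Ishita is living and takes 1/4.
Aarav predeceased; the 1/4 allotted to Aarav's branch passes to Aarav's issue by representation.
The 1/4 is divided into 2 equal shares of 1/8 among Sarita, Yamini.
Sarita is living and takes 1/8.
Yamini is living and takes 1/8.
Tarun predeceased; the 1/4 allotted to Tarun's branch passes to Tarun's issue by representation.
The 1/4 is divided into 3 equal shares of 1/12 among Deepa, Omkar, Falguni.
Deepa is living and takes 1/12.
Omkar is living and takes 1/12.
Falguni is living and takes 1/12.
Chetan is living and takes 1/4.

Chetan 1/4; Deepa 1/12; Falguni 1/12; Ishita 1/4; Omkar 1/12; Sarita 1/8; Yamini 1/8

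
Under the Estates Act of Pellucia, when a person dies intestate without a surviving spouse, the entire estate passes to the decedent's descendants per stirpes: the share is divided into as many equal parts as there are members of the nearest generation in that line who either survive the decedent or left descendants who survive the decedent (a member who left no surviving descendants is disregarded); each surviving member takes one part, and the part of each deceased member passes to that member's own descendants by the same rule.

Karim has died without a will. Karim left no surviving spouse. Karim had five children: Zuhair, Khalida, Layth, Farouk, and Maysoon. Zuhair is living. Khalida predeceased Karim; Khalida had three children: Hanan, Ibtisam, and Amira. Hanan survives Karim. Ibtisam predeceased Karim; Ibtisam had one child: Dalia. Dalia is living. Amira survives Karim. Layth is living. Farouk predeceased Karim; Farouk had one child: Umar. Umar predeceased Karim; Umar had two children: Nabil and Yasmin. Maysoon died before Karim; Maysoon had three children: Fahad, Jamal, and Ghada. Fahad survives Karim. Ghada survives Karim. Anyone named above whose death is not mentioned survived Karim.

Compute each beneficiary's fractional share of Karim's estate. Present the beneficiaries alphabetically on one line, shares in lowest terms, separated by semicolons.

Amira 1/15; Dalia 1/15; Fahad 1/15; Ghada 1/15; Hanan 1/15; Jamal 1/15; Layth 1/5; Nabil 1/10; Yasmin 1/10; Zuhair 1/5

There is no surviving spouse, so the entire estate passes to Karim's descendants per stirpes.
The estate is divided into 5 equal shares of 1/5 among Zuhair, Khalida, Layth, Farouk, Maysoon.
Zuhair is living and takes 1/5.
Khalida predeceased; the 1/5 allotted to Khalida's branch passes to Khalida's issue by representation.
The 1/5 is divided into 3 equal shares of 1/15 among Hanan, Ibtisam, Amira.
Hanan is living and takes 1/15.
Ibtisam predeceased; the 1/15 allotted to Ibtisam's branch passes to Ibtisam's issue by representation.
Dalia is the sole taker at this level and receives the full 1/15.
Amira is living and takes 1/15.
Layth is living and takes 1/5.
Farouk predeceased; the 1/5 allotted to Farouk's branch passes to Farouk's issue by representation.
Umar's line is the sole branch at this level, so the full 1/5 passes to Umar's issue by representation.
The 1/5 is divided into 2 equal shares of 1/10 among Nabil, Yasmin.
Nabil is living and takes 1/10.
Yasmin is living and takes 1/10.
Maysoon predeceased; the 1/5 allotted to Maysoon's branch passes to Maysoon's issue by representation.
The 1/5 is divided into 3 equal shares of 1/15 among Fahad, Jamal, Ghada.
Fahad is living and takes 1/15.
Jamal is living and takes 1/15.
Ghada is living and takes 1/15.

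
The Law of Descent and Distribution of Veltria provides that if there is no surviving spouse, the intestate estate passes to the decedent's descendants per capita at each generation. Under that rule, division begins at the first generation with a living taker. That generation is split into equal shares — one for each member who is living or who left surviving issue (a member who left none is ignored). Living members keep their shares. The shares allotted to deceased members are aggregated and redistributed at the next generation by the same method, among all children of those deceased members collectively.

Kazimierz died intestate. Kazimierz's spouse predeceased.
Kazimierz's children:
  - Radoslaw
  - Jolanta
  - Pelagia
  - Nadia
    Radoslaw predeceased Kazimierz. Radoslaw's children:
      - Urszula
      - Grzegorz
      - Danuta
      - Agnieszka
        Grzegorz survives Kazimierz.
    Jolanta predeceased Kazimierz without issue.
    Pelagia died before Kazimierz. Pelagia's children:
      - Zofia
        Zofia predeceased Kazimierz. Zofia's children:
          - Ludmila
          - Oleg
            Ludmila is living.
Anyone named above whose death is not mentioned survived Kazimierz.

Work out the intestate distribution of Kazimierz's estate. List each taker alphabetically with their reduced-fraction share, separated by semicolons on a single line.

There is no surviving spouse, so the entire estate passes to Kazimierz's descendants per capita at each generation.
At generation 1 (Radoslaw, Pelagia, Nadia) there are 3 shares of (1)/3 = 1/3 each.
Living: Nadia — each takes 1/3.
Deceased: Radoslaw and Pelagia. Their combined 2/3 is pooled and carried to generation 2.
At generation 2 (Urszula, Grzegorz, Danuta, Agnieszka, Zofia) there are 5 shares of (2/3)/5 = 2/15 each.
Living: Urszula, Grzegorz, Danuta, and Agnieszka — each takes 2/15.
Deceased: Zofia. That 2/15 share is carried to generation 3.
At generation 3 (Ludmila, Oleg) there are 2 shares of (2/15)/2 = 1/15 each.
Living: Ludmila and Oleg — each takes 1/15.

Agnieszka 2/15; Danuta 2/15; Grzegorz 2/15; Ludmila 1/15; Nadia 1/3; Oleg 1/15; Urszula 2/15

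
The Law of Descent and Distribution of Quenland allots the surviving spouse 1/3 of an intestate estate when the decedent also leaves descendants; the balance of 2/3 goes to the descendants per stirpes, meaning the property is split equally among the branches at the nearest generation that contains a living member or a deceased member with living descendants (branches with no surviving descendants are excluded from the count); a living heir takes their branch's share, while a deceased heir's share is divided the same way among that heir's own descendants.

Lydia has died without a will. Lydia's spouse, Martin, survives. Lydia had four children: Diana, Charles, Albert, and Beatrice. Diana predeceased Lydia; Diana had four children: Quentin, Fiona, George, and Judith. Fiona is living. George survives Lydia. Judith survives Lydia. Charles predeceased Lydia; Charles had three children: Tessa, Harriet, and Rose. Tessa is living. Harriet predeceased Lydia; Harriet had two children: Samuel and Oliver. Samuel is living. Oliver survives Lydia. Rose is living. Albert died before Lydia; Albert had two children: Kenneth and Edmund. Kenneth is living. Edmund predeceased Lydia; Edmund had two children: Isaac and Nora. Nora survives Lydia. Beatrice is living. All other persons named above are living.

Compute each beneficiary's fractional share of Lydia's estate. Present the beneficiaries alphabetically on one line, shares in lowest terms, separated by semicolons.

Martin, as surviving spouse, takes 1/3.
The remaining 2/3 passes to Lydia's descendants per stirpes.
The 2/3 is divided into 4 equal shares of 1/6 among Diana, Charles, Albert, Beatrice.
Diana predeceased; the 1/6 allotted to Diana's branch passes to Diana's issue by representation.
The 1/6 is divided into 4 equal shares of 1/24 among Quentin, Fiona, George, Judith.
Quentin is living and takes 1/24.
Fiona is living and takes 1/24.
George is living and takes 1/24.
Judith is living and takes 1/24.
Charles predeceased; the 1/6 allotted to Charles's branch passes to Charles's issue by representation.
The 1/6 is divided into 3 equal shares of 1/18 among Tessa, Harriet, Rose.
Tessa is living and takes 1/18.
Harriet predeceased; the 1/18 allotted to Harriet's branch passes to Harriet's issue by representation.
The 1/18 is divided into 2 equal shares of 1/36 among Samuel, Oliver.
Samuel is living and takes 1/36.
Oliver is living and takes 1/36.
Rose is living and takes 1/18.
Albert predeceased; the 1/6 allotted to Albert's branch passes to Albert's issue by representation.
The 1/6 is divided into 2 equal shares of 1/12 among Kenneth, Edmund.
Kenneth is living and takes 1/12.
Edmund predeceased; the 1/12 allotted to Edmund's branch passes to Edmund's issue by representation.
The 1/12 is divided into 2 equal shares of 1/24 among Isaac, Nora.
Isaac is living and takes 1/24.
Nora is living and takes 1/24.
Beatrice is living and takes 1/6.

Beatrice 1/6; Fiona 1/24; George 1/24; Isaac 1/24; Judith 1/24; Kenneth 1/12; Martin 1/3; Nora 1/24; Oliver 1/36; Quentin 1/24; Rose 1/18; Samuel 1/36; Tessa 1/18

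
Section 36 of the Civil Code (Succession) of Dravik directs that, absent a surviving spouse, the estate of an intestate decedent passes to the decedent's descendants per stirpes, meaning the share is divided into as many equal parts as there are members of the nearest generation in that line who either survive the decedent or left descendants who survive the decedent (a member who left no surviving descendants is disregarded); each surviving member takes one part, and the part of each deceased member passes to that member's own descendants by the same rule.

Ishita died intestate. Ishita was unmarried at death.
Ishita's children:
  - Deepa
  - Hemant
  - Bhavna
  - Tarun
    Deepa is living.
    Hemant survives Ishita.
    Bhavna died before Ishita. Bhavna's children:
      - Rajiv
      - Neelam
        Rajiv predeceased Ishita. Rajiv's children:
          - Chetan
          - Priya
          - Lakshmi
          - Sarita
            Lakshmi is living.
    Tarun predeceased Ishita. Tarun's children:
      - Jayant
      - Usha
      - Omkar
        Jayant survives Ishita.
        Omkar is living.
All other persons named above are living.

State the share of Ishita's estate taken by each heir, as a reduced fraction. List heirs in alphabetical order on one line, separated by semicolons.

Chetan 1/32; Deepa 1/4; Hemant 1/4; Jayant 1/12; Lakshmi 1/32; Neelam 1/8; Omkar 1/12; Priya 1/32; Sarita 1/32; Usha 1/12

There is no surviving spouse, so the entire estate passes to Ishita's descendants per stirpes.
The estate is divided into 4 equal shares of 1/4 among Deepa, Hemant, Bhavna, Tarun.
Deepa is living and takes 1/4.
Hemant is living and takes 1/4.
Bhavna predeceased; the 1/4 allotted to Bhavna's branch passes to Bhavna's issue by representation.
The 1/4 is divided into 2 equal shares of 1/8 among Rajiv, Neelam.
Rajiv predeceased; the 1/8 allotted to Rajiv's branch passes to Rajiv's issue by representation.
The 1/8 is divided into 4 equal shares of 1/32 among Chetan, Priya, Lakshmi, Sarita.
Chetan is living and takes 1/32.
Priya is living and takes 1/32.
Lakshmi is living and takes 1/32.
Sarita is living and takes 1/32.
Neelam is living and takes 1/8.
Tarun predeceased; the 1/4 allotted to Tarun's branch passes to Tarun's issue by representation.
The 1/4 is divided into 3 equal shares of 1/12 among Jayant, Usha, Omkar.
Jayant is living and takes 1/12.
Usha is living and takes 1/12.
Omkar is living and takes 1/12.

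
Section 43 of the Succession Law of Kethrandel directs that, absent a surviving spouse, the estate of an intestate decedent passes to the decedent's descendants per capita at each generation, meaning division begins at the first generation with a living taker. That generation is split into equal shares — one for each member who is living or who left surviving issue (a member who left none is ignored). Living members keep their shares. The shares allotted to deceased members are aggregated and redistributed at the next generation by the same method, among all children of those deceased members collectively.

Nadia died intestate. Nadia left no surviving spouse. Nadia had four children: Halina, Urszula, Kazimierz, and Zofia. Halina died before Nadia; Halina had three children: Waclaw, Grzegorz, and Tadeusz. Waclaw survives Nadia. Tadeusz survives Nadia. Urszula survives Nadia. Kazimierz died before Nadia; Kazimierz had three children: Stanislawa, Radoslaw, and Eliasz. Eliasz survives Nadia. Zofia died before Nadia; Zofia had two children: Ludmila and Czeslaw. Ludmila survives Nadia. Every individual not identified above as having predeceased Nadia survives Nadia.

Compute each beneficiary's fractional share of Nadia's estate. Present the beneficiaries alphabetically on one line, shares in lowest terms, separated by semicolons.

There is no surviving spouse, so the entire estate passes to Nadia's descendants per capita at each generation.
At generation 1 (Halina, Urszula, Kazimierz, Zofia) there are 4 shares of (1)/4 = 1/4 each.
Living: Urszula — each takes 1/4.
Deceased: Halina, Kazimierz, and Zofia. Their combined 3/4 is pooled and carried to generation 2.
At generation 2 (Waclaw, Grzegorz, Tadeusz, Stanislawa, Radoslaw, Eliasz, Ludmila, Czeslaw) there are 8 shares of (3/4)/8 = 3/32 each.
Living: Waclaw, Grzegorz, Tadeusz, Stanislawa, Radoslaw, Eliasz, Ludmila, and Czeslaw — each takes 3/32.

Czeslaw 3/32; Eliasz 3/32; Grzegorz 3/32; Ludmila 3/32; Radoslaw 3/32; Stanislawa 3/32; Tadeusz 3/32; Urszula 1/4; Waclaw 3/32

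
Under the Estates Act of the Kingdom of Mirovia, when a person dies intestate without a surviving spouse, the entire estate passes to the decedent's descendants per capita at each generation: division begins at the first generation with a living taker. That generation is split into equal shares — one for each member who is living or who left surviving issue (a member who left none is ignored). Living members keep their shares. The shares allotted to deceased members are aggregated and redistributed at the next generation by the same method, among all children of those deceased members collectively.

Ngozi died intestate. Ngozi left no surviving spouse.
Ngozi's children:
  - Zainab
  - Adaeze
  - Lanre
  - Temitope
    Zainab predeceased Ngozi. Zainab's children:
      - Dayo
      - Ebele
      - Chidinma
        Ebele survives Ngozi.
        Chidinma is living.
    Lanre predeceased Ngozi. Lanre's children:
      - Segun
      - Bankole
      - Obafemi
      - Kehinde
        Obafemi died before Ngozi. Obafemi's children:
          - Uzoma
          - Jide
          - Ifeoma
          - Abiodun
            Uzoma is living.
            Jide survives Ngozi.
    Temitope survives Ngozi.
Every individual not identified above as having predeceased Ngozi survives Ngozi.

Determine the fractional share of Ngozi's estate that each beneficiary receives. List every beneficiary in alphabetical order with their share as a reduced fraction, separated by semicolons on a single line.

There is no surviving spouse, so the entire estate passes to Ngozi's descendants per capita at each generation.
At generation 1 (Zainab, Adaeze, Lanre, Temitope) there are 4 shares of (1)/4 = 1/4 each.
Living: Adaeze and Temitope — each takes 1/4.
Deceased: Zainab and Lanre. Their combined 1/2 is pooled and carried to generation 2.
At generation 2 (Dayo, Ebele, Chidinma, Segun, Bankole, Obafemi, Kehinde) there are 7 shares of (1/2)/7 = 1/14 each.
Living: Dayo, Ebele, Chidinma, Segun, Bankole, and Kehinde — each takes 1/14.
Deceased: Obafemi. That 1/14 share is carried to generation 3.
At generation 3 (Uzoma, Jide, Ifeoma, Abiodun) there are 4 shares of (1/14)/4 = 1/56 each.
Living: Uzoma, Jide, Ifeoma, and Abiodun — each takes 1/56.

Abiodun 1/56; Adaeze 1/4; Bankole 1/14; Chidinma 1/14; Dayo 1/14; Ebele 1/14; Ifeoma 1/56; Jide 1/56; Kehinde 1/14; Segun 1/14; Temitope 1/4; Uzoma 1/56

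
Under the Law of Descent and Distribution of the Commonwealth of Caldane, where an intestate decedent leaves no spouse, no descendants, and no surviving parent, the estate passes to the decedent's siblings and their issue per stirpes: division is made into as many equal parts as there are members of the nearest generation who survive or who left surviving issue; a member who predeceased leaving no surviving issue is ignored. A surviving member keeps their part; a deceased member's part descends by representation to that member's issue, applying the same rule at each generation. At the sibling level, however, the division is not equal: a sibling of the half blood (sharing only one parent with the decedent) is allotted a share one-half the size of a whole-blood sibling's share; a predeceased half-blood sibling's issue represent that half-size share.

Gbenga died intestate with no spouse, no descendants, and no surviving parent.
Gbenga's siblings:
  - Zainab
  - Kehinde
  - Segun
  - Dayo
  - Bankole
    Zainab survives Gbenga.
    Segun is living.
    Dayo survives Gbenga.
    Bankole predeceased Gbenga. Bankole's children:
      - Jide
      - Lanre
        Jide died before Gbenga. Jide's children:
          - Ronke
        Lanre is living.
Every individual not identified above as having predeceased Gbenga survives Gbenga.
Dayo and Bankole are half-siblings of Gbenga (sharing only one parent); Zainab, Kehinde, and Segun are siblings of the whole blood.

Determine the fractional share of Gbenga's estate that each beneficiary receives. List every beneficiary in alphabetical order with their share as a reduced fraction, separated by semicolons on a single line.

Dayo 1/8; Kehinde 1/4; Lanre 1/16; Ronke 1/16; Segun 1/4; Zainab 1/4

No spouse, descendants, or parent survives, so the estate passes to Gbenga's siblings per stirpes.
Half-blood siblings count for one-half the weight of whole-blood siblings at the initial division.
Dividing 1 in proportion to weights (total weight 4): Zainab (weight 1) → 1/4; Kehinde (weight 1) → 1/4; Segun (weight 1) → 1/4; Dayo (weight 1/2) → 1/8; Bankole (weight 1/2) → 1/8.
Zainab is living and takes 1/4.
Kehinde is living and takes 1/4.
Segun is living and takes 1/4.
Dayo is living and takes 1/8.
Bankole predeceased; the 1/8 allotted to Bankole's branch passes to Bankole's issue by representation.
The 1/8 is divided into 2 equal shares of 1/16 among Jide, Lanre.
Jide predeceased; the 1/16 allotted to Jide's branch passes to Jide's issue by representation.
Ronke is the sole taker at this level and receives the full 1/16.
Lanre is living and takes 1/16.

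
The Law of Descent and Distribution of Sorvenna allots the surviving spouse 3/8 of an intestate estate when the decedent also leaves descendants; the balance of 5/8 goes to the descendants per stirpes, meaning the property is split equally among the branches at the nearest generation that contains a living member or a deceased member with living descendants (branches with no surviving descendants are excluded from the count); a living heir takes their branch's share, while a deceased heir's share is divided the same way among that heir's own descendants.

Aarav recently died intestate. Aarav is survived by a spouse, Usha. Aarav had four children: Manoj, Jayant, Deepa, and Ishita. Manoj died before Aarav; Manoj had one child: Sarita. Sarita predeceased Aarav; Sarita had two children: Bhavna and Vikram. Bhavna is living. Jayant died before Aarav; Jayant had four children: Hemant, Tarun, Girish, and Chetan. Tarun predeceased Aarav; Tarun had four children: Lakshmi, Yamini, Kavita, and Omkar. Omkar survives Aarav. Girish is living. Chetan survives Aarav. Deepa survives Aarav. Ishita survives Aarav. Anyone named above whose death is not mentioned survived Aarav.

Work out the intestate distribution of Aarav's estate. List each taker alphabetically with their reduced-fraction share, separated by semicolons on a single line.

Usha, as surviving spouse, takes 3/8.
The remaining 5/8 passes to Aarav's descendants per stirpes.
The 5/8 is divided into 4 equal shares of 5/32 among Manoj, Jayant, Deepa, Ishita.
Manoj predeceased; the 5/32 allotted to Manoj's branch passes to Manoj's issue by representation.
Sarita's line is the sole branch at this level, so the full 5/32 passes to Sarita's issue by representation.
The 5/32 is divided into 2 equal shares of 5/64 among Bhavna, Vikram.
Bhavna is living and takes 5/64.
Vikram is living and takes 5/64.
Jayant predeceased; the 5/32 allotted to Jayant's branch passes to Jayant's issue by representation.
The 5/32 is divided into 4 equal shares of 5/128 among Hemant, Tarun, Girish, Chetan.
Hemant is living and takes 5/128.
Tarun predeceased; the 5/128 allotted to Tarun's branch passes to Tarun's issue by representation.
The 5/128 is divided into 4 equal shares of 5/512 among Lakshmi, Yamini, Kavita, Omkar.
Lakshmi is living and takes 5/512.
Yamini is living and takes 5/512.
Kavita is living and takes 5/512.
Omkar is living and takes 5/512.
Girish is living and takes 5/128.
Chetan is living and takes 5/128.
Deepa is living and takes 5/32.
Ishita is living and takes 5/32.

Bhavna 5/64; Chetan 5/128; Deepa 5/32; Girish 5/128; Hemant 5/128; Ishita 5/32; Kavita 5/512; Lakshmi 5/512; Omkar 5/512; Usha 3/8; Vikram 5/64; Yamini 5/512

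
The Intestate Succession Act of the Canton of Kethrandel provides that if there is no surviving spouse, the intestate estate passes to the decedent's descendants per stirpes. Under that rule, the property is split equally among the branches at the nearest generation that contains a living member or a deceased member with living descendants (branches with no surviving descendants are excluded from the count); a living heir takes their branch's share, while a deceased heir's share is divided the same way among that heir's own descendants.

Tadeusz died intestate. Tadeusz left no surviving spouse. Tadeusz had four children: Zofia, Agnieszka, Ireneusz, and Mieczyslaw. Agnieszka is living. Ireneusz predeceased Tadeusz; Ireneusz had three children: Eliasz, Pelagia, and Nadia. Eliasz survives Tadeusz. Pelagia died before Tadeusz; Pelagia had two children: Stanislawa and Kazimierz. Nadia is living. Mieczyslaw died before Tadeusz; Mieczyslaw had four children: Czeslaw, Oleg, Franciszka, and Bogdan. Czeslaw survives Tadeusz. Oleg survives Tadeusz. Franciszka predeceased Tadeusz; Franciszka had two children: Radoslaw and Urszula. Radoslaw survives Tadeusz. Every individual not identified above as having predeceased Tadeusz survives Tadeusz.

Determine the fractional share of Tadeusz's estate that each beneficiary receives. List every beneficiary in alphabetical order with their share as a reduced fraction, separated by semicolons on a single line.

There is no surviving spouse, so the entire estate passes to Tadeusz's descendants per stirpes.
The estate is divided into 4 equal shares of 1/4 among Zofia, Agnieszka, Ireneusz, Mieczyslaw.
Zofia is living and takes 1/4.
Agnieszka is living and takes 1/4.
Ireneusz predeceased; the 1/4 allotted to Ireneusz's branch passes to Ireneusz's issue by representation.
The 1/4 is divided into 3 equal shares of 1/12 among Eliasz, Pelagia, Nadia.
Eliasz is living and takes 1/12.
Pelagia predeceased; the 1/12 allotted to Pelagia's branch passes to Pelagia's issue by representation.
The 1/12 is divided into 2 equal shares of 1/24 among Stanislawa, Kazimierz.
Stanislawa is living and takes 1/24.
Kazimierz is living and takes 1/24.
Nadia is living and takes 1/12.
Mieczyslaw predeceased; the 1/4 allotted to Mieczyslaw's branch passes to Mieczyslaw's issue by representation.
The 1/4 is divided into 4 equal shares of 1/16 among Czeslaw, Oleg, Franciszka, Bogdan.
Czeslaw is living and takes 1/16.
Oleg is living and takes 1/16.
Franciszka predeceased; the 1/16 allotted to Franciszka's branch passes to Franciszka's issue by representation.
The 1/16 is divided into 2 equal shares of 1/32 among Radoslaw, Urszula.
Radoslaw is living and takes 1/32.
Urszula is living and takes 1/32.
Bogdan is living and takes 1/16.

Agnieszka 1/4; Bogdan 1/16; Czeslaw 1/16; Eliasz 1/12; Kazimierz 1/24; Nadia 1/12; Oleg 1/16; Radoslaw 1/32; Stanislawa 1/24; Urszula 1/32; Zofia 1/4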